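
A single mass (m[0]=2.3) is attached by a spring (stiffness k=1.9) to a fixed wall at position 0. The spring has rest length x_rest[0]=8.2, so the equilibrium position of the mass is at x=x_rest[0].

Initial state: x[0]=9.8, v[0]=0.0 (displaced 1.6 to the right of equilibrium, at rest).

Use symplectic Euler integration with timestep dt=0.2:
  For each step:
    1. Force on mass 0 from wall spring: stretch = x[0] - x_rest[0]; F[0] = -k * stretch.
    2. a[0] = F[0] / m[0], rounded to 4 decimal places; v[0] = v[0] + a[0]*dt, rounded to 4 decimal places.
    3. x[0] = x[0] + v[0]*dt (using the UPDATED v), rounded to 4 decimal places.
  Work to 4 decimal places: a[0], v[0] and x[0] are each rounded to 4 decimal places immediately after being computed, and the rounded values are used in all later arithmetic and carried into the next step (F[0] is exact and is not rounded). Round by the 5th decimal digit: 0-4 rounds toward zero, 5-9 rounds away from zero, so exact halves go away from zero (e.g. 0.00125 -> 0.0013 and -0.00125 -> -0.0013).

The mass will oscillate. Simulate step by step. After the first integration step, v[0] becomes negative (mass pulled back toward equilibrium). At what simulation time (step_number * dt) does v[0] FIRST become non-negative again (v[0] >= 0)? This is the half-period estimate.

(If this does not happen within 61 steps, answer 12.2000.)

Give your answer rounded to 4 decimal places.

Answer: 3.6000

Derivation:
Step 0: x=[9.8000] v=[0.0000]
Step 1: x=[9.7471] v=[-0.2643]
Step 2: x=[9.6431] v=[-0.5199]
Step 3: x=[9.4914] v=[-0.7583]
Step 4: x=[9.2971] v=[-0.9717]
Step 5: x=[9.0665] v=[-1.1530]
Step 6: x=[8.8073] v=[-1.2962]
Step 7: x=[8.5280] v=[-1.3965]
Step 8: x=[8.2379] v=[-1.4507]
Step 9: x=[7.9465] v=[-1.4570]
Step 10: x=[7.6635] v=[-1.4151]
Step 11: x=[7.3982] v=[-1.3265]
Step 12: x=[7.1594] v=[-1.1940]
Step 13: x=[6.9550] v=[-1.0221]
Step 14: x=[6.7917] v=[-0.8164]
Step 15: x=[6.6750] v=[-0.5837]
Step 16: x=[6.6087] v=[-0.3317]
Step 17: x=[6.5949] v=[-0.0688]
Step 18: x=[6.6342] v=[0.1964]
First v>=0 after going negative at step 18, time=3.6000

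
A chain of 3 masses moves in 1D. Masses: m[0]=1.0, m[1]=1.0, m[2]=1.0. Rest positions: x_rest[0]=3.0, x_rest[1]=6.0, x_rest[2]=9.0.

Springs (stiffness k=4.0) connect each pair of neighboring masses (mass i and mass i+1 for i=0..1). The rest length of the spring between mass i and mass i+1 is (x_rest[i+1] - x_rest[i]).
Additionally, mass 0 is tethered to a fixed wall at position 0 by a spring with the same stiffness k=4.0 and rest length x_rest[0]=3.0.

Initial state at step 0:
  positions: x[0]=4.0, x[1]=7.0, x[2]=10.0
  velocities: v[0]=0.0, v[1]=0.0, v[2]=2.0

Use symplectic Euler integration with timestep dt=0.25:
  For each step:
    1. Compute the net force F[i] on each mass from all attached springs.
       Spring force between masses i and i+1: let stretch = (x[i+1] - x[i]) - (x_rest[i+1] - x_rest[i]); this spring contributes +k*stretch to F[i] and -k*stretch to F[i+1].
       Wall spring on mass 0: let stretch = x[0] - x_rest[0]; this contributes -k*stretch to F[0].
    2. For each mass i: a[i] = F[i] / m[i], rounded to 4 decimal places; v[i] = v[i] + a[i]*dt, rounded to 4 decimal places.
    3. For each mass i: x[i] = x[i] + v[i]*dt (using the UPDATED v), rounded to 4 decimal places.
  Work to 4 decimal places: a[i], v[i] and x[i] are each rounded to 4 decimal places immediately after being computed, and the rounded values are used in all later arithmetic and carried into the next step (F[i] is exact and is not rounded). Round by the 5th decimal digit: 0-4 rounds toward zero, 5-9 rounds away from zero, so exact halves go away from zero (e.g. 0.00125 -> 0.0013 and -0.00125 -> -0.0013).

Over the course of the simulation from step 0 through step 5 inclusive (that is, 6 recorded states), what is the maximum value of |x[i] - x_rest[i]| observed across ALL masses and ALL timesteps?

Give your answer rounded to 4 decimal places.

Answer: 2.0469

Derivation:
Step 0: x=[4.0000 7.0000 10.0000] v=[0.0000 0.0000 2.0000]
Step 1: x=[3.7500 7.0000 10.5000] v=[-1.0000 0.0000 2.0000]
Step 2: x=[3.3750 7.0625 10.8750] v=[-1.5000 0.2500 1.5000]
Step 3: x=[3.0781 7.1563 11.0469] v=[-1.1875 0.3750 0.6875]
Step 4: x=[3.0313 7.2032 10.9961] v=[-0.1874 0.1874 -0.2031]
Step 5: x=[3.2696 7.1553 10.7471] v=[0.9532 -0.1916 -0.9960]
Max displacement = 2.0469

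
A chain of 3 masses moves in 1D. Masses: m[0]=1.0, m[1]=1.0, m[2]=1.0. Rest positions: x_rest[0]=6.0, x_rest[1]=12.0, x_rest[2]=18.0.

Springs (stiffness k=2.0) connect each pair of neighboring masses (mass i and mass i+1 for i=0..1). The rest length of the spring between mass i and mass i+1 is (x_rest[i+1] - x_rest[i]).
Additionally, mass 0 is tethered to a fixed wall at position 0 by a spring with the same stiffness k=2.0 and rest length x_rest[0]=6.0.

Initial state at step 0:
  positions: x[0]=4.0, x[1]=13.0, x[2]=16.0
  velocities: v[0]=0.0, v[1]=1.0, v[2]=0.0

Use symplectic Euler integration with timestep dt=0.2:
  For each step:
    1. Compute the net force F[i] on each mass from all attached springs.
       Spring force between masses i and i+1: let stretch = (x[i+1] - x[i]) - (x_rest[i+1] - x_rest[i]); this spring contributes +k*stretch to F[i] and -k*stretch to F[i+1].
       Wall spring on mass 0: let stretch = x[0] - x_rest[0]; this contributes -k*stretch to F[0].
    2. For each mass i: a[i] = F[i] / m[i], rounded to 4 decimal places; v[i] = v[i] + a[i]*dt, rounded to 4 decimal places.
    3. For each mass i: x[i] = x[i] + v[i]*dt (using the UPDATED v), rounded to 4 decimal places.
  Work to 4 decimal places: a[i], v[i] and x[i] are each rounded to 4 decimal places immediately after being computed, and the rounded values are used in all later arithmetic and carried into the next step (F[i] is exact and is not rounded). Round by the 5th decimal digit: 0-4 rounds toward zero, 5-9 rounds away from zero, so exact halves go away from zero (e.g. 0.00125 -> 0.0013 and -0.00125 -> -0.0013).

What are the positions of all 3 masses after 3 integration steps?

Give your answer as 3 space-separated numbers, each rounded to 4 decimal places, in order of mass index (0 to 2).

Step 0: x=[4.0000 13.0000 16.0000] v=[0.0000 1.0000 0.0000]
Step 1: x=[4.4000 12.7200 16.2400] v=[2.0000 -1.4000 1.2000]
Step 2: x=[5.1136 12.0560 16.6784] v=[3.5680 -3.3200 2.1920]
Step 3: x=[5.9735 11.2064 17.2270] v=[4.2995 -4.2480 2.7430]

Answer: 5.9735 11.2064 17.2270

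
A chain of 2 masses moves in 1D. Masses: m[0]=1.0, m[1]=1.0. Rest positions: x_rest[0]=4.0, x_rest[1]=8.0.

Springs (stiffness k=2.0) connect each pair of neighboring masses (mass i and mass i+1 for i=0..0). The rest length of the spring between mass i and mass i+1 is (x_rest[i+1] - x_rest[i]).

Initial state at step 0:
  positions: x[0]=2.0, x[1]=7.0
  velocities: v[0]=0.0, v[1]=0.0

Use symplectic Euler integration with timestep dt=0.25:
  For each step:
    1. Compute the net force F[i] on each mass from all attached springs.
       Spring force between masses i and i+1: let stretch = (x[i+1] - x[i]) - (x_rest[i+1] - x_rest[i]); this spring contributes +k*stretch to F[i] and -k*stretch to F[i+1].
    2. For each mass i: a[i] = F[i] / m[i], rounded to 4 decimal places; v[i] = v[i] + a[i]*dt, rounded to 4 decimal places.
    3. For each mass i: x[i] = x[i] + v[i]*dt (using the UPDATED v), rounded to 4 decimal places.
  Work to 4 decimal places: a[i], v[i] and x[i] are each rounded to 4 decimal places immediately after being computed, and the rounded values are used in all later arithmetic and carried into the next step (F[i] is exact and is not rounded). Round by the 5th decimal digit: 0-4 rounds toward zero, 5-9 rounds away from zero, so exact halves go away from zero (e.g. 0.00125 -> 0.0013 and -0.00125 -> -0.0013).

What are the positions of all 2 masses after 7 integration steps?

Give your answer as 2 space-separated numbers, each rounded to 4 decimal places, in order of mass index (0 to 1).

Step 0: x=[2.0000 7.0000] v=[0.0000 0.0000]
Step 1: x=[2.1250 6.8750] v=[0.5000 -0.5000]
Step 2: x=[2.3438 6.6563] v=[0.8750 -0.8750]
Step 3: x=[2.6016 6.3985] v=[1.0313 -1.0313]
Step 4: x=[2.8341 6.1661] v=[0.9298 -0.9298]
Step 5: x=[2.9831 6.0172] v=[0.5958 -0.5958]
Step 6: x=[3.0113 5.9890] v=[0.1129 -0.1129]
Step 7: x=[2.9117 6.0886] v=[-0.3983 0.3983]

Answer: 2.9117 6.0886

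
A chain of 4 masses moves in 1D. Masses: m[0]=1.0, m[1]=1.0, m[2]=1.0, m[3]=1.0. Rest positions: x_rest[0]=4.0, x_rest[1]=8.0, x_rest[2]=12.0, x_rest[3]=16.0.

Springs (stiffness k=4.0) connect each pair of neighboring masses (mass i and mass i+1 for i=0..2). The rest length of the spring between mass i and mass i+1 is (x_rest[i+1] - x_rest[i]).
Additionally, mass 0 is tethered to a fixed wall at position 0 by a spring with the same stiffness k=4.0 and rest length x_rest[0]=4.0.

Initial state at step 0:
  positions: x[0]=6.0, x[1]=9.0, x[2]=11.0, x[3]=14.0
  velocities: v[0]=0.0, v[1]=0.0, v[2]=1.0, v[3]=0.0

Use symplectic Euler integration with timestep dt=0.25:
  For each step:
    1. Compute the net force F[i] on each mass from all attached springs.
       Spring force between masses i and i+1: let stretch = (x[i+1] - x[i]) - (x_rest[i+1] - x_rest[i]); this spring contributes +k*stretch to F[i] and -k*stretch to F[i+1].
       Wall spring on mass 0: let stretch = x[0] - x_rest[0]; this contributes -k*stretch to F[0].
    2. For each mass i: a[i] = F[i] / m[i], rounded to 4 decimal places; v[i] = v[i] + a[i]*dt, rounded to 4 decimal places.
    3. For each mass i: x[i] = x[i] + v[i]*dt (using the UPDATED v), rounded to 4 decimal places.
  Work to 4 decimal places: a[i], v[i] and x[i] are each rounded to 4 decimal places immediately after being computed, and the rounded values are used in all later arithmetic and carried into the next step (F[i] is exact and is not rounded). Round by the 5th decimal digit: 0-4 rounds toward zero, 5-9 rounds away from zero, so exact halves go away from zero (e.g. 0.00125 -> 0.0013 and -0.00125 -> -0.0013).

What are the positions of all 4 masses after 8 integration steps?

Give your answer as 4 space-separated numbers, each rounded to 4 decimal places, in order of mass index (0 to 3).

Answer: 4.0531 7.3438 12.0342 17.4876

Derivation:
Step 0: x=[6.0000 9.0000 11.0000 14.0000] v=[0.0000 0.0000 1.0000 0.0000]
Step 1: x=[5.2500 8.7500 11.5000 14.2500] v=[-3.0000 -1.0000 2.0000 1.0000]
Step 2: x=[4.0625 8.3125 12.0000 14.8125] v=[-4.7500 -1.7500 2.0000 2.2500]
Step 3: x=[2.9219 7.7344 12.2813 15.6719] v=[-4.5625 -2.3125 1.1250 3.4375]
Step 4: x=[2.2539 7.0899 12.2735 16.6836] v=[-2.6719 -2.5781 -0.0313 4.0469]
Step 5: x=[2.2315 6.5323 12.0723 17.5928] v=[-0.0898 -2.2305 -0.8048 3.6368]
Step 6: x=[2.7264 6.2845 11.8662 18.1219] v=[1.9795 -0.9913 -0.8243 2.1163]
Step 7: x=[3.4292 6.5426 11.8286 18.0871] v=[2.8112 1.0323 -0.1503 -0.1394]
Step 8: x=[4.0531 7.3438 12.0342 17.4876] v=[2.4954 3.2049 0.8222 -2.3979]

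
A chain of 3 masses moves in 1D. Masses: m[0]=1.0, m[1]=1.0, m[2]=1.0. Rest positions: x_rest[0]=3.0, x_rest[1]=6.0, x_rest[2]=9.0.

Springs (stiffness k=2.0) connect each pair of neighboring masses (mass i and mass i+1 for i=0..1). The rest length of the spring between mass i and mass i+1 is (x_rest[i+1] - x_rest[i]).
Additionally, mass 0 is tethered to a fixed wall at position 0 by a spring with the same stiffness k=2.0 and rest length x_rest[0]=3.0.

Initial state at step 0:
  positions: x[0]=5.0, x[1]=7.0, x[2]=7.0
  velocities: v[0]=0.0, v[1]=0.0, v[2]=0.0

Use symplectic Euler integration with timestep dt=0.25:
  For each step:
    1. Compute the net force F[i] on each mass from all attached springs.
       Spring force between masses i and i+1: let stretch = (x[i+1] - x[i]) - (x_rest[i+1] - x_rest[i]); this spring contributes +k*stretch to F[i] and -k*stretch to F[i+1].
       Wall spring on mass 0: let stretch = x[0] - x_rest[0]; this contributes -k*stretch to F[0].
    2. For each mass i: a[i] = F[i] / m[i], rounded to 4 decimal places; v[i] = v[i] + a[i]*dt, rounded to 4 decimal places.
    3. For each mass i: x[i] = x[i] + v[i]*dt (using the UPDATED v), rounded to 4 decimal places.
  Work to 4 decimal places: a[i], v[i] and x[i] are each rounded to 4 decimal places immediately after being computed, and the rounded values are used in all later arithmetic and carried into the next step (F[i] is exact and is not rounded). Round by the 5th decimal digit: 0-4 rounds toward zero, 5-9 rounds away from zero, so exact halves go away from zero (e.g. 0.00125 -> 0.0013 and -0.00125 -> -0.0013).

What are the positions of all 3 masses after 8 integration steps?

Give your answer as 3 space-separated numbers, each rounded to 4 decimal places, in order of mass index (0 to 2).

Step 0: x=[5.0000 7.0000 7.0000] v=[0.0000 0.0000 0.0000]
Step 1: x=[4.6250 6.7500 7.3750] v=[-1.5000 -1.0000 1.5000]
Step 2: x=[3.9375 6.3125 8.0469] v=[-2.7500 -1.7500 2.6875]
Step 3: x=[3.0547 5.7949 8.8770] v=[-3.5313 -2.0703 3.3203]
Step 4: x=[2.1326 5.3201 9.6968] v=[-3.6886 -1.8994 3.2793]
Step 5: x=[1.3423 4.9939 10.3446] v=[-3.1612 -1.3048 2.5910]
Step 6: x=[0.8407 4.8801 10.6985] v=[-2.0066 -0.4553 1.4157]
Step 7: x=[0.7389 4.9887 10.7001] v=[-0.4073 0.4342 0.0065]
Step 8: x=[1.0760 5.2800 10.3628] v=[1.3482 1.1650 -1.3492]

Answer: 1.0760 5.2800 10.3628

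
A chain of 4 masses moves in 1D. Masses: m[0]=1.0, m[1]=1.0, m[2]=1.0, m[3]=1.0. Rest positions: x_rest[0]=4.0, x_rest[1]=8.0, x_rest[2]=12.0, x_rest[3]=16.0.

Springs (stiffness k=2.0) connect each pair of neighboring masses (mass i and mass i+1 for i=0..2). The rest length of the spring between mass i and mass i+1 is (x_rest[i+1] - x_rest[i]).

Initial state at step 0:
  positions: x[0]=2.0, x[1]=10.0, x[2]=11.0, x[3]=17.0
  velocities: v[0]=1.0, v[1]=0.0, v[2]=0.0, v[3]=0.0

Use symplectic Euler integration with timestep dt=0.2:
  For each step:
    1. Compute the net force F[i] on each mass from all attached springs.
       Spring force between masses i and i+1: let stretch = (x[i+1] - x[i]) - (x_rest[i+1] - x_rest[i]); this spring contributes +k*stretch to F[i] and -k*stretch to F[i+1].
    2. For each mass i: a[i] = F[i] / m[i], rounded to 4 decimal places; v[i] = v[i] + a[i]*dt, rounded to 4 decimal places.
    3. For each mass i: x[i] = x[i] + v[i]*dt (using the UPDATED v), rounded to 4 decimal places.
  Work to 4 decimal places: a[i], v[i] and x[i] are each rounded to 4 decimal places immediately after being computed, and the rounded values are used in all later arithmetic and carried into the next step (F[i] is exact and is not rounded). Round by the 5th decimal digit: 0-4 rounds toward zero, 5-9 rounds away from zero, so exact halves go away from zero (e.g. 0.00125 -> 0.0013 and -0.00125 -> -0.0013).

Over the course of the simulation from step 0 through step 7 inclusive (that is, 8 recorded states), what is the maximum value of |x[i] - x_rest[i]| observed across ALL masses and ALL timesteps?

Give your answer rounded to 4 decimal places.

Answer: 2.0002

Derivation:
Step 0: x=[2.0000 10.0000 11.0000 17.0000] v=[1.0000 0.0000 0.0000 0.0000]
Step 1: x=[2.5200 9.4400 11.4000 16.8400] v=[2.6000 -2.8000 2.0000 -0.8000]
Step 2: x=[3.2736 8.4832 12.0784 16.5648] v=[3.7680 -4.7840 3.3920 -1.3760]
Step 3: x=[4.1240 7.3972 12.8281 16.2507] v=[4.2518 -5.4298 3.7485 -1.5706]
Step 4: x=[4.9162 6.4839 13.4171 15.9828] v=[3.9611 -4.5667 2.9452 -1.3396]
Step 5: x=[5.5138 5.9998 13.6567 15.8296] v=[2.9882 -2.4205 1.1982 -0.7659]
Step 6: x=[5.8303 6.0894 13.4576 15.8226] v=[1.5826 0.4479 -0.9954 -0.0351]
Step 7: x=[5.8475 6.7477 12.8583 15.9464] v=[0.0862 3.2915 -2.9967 0.6189]
Max displacement = 2.0002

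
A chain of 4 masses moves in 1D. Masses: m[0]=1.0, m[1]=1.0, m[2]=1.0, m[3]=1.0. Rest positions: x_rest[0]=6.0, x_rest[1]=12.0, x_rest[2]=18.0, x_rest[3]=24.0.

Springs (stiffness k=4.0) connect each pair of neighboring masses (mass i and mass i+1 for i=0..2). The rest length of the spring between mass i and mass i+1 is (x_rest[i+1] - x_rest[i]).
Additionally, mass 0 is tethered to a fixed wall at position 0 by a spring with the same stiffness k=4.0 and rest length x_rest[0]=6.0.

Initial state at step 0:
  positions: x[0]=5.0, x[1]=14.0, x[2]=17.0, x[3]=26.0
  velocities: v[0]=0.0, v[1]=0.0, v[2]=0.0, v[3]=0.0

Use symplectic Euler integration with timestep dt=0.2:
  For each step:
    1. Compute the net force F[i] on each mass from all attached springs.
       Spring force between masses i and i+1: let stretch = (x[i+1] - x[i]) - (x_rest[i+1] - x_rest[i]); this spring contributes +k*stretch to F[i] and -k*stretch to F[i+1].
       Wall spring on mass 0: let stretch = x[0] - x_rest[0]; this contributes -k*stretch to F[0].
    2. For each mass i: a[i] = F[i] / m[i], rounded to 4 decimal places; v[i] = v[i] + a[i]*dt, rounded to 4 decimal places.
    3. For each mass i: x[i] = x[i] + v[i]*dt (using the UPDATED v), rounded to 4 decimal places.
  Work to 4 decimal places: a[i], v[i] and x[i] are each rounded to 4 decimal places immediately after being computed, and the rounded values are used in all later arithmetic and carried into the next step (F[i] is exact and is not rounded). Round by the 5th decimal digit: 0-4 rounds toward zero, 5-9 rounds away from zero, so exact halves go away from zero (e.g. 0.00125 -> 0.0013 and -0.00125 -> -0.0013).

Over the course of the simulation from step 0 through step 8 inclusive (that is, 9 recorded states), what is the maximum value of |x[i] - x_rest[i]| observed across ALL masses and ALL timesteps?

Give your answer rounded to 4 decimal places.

Answer: 2.4619

Derivation:
Step 0: x=[5.0000 14.0000 17.0000 26.0000] v=[0.0000 0.0000 0.0000 0.0000]
Step 1: x=[5.6400 13.0400 17.9600 25.5200] v=[3.2000 -4.8000 4.8000 -2.4000]
Step 2: x=[6.5616 11.6832 19.3424 24.7904] v=[4.6080 -6.7840 6.9120 -3.6480]
Step 3: x=[7.2528 10.7324 20.3710 24.1491] v=[3.4560 -4.7539 5.1430 -3.2064]
Step 4: x=[7.3403 10.7671 20.4619 23.8633] v=[0.4374 0.1733 0.4546 -1.4289]
Step 5: x=[6.8016 11.8046 19.5459 23.9933] v=[-2.6934 5.1877 -4.5801 0.6500]
Step 6: x=[5.9751 13.2803 18.1029 24.3717] v=[-4.1323 7.3783 -7.2152 1.8921]
Step 7: x=[5.3615 14.3587 16.8913 24.7071] v=[-3.0682 5.3922 -6.0582 1.6771]
Step 8: x=[5.3296 14.4028 16.5250 24.7520] v=[-0.1596 0.2205 -1.8316 0.2245]
Max displacement = 2.4619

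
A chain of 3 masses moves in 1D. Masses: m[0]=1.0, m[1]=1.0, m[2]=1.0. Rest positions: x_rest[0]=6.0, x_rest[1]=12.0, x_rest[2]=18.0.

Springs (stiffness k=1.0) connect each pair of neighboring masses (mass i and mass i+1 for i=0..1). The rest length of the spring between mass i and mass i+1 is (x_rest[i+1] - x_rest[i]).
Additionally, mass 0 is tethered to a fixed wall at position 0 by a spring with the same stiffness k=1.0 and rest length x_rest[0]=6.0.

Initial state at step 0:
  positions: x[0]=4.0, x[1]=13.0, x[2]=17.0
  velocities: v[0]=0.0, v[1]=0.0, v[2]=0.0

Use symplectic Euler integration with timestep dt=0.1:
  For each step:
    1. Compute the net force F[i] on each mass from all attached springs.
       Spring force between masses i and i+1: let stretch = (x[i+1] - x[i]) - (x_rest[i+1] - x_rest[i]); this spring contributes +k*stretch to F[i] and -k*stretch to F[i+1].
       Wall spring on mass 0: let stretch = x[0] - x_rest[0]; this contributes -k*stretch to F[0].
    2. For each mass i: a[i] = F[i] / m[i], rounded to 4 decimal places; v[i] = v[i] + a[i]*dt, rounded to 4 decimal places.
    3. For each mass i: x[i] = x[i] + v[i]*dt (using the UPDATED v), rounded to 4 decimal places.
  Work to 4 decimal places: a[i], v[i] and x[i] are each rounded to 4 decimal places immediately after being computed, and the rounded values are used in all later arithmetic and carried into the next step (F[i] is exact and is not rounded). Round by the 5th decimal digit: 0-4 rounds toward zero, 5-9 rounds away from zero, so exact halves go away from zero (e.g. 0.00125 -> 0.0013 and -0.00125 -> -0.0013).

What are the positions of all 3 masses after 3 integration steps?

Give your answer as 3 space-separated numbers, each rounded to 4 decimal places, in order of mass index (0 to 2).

Step 0: x=[4.0000 13.0000 17.0000] v=[0.0000 0.0000 0.0000]
Step 1: x=[4.0500 12.9500 17.0200] v=[0.5000 -0.5000 0.2000]
Step 2: x=[4.1485 12.8517 17.0593] v=[0.9850 -0.9830 0.3930]
Step 3: x=[4.2926 12.7084 17.1165] v=[1.4405 -1.4326 0.5722]

Answer: 4.2926 12.7084 17.1165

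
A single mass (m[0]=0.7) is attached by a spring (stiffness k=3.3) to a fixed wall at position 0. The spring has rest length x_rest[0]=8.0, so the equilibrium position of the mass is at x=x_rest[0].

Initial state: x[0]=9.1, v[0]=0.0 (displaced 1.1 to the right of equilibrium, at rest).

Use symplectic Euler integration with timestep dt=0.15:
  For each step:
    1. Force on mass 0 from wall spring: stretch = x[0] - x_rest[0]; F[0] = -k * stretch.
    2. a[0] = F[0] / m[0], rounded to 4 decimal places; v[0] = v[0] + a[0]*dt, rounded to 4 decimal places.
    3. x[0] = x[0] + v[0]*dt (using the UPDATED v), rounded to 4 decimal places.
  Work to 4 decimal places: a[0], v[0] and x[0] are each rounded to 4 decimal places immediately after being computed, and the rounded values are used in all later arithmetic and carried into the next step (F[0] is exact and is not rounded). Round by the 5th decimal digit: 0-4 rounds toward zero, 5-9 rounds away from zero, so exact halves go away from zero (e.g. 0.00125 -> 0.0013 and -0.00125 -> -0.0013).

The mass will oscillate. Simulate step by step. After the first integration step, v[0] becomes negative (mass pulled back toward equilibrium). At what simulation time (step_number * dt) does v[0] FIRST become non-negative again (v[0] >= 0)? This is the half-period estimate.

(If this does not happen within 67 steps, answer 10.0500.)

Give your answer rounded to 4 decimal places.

Step 0: x=[9.1000] v=[0.0000]
Step 1: x=[8.9833] v=[-0.7779]
Step 2: x=[8.7623] v=[-1.4732]
Step 3: x=[8.4605] v=[-2.0123]
Step 4: x=[8.1098] v=[-2.3379]
Step 5: x=[7.7475] v=[-2.4155]
Step 6: x=[7.4120] v=[-2.2369]
Step 7: x=[7.1388] v=[-1.8211]
Step 8: x=[6.9570] v=[-1.2121]
Step 9: x=[6.8858] v=[-0.4746]
Step 10: x=[6.9328] v=[0.3133]
First v>=0 after going negative at step 10, time=1.5000

Answer: 1.5000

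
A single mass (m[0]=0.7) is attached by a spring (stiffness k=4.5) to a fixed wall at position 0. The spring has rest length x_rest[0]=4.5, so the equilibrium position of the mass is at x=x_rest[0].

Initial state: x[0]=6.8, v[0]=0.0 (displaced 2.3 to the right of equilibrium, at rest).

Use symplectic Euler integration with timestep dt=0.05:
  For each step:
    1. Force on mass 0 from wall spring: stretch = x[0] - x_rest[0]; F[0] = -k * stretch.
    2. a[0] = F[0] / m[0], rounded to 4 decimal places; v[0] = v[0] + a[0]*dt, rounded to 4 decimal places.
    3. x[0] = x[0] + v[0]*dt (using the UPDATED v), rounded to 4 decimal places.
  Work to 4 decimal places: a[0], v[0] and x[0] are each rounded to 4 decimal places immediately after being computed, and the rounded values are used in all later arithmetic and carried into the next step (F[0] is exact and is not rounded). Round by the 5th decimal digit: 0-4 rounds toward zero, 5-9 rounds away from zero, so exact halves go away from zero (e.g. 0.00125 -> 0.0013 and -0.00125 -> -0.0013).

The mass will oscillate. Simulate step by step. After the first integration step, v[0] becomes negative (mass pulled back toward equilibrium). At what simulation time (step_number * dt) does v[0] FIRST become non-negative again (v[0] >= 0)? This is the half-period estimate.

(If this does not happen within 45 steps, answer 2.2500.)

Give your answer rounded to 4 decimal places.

Step 0: x=[6.8000] v=[0.0000]
Step 1: x=[6.7630] v=[-0.7393]
Step 2: x=[6.6897] v=[-1.4667]
Step 3: x=[6.5812] v=[-2.1705]
Step 4: x=[6.4392] v=[-2.8395]
Step 5: x=[6.2661] v=[-3.4628]
Step 6: x=[6.0646] v=[-4.0305]
Step 7: x=[5.8379] v=[-4.5334]
Step 8: x=[5.5897] v=[-4.9634]
Step 9: x=[5.3240] v=[-5.3137]
Step 10: x=[5.0451] v=[-5.5786]
Step 11: x=[4.7574] v=[-5.7538]
Step 12: x=[4.4656] v=[-5.8365]
Step 13: x=[4.1743] v=[-5.8254]
Step 14: x=[3.8883] v=[-5.7207]
Step 15: x=[3.6121] v=[-5.5241]
Step 16: x=[3.3502] v=[-5.2387]
Step 17: x=[3.1067] v=[-4.8691]
Step 18: x=[2.8856] v=[-4.4213]
Step 19: x=[2.6905] v=[-3.9024]
Step 20: x=[2.5245] v=[-3.3208]
Step 21: x=[2.3902] v=[-2.6858]
Step 22: x=[2.2898] v=[-2.0077]
Step 23: x=[2.2249] v=[-1.2973]
Step 24: x=[2.1966] v=[-0.5660]
Step 25: x=[2.2053] v=[0.1744]
First v>=0 after going negative at step 25, time=1.2500

Answer: 1.2500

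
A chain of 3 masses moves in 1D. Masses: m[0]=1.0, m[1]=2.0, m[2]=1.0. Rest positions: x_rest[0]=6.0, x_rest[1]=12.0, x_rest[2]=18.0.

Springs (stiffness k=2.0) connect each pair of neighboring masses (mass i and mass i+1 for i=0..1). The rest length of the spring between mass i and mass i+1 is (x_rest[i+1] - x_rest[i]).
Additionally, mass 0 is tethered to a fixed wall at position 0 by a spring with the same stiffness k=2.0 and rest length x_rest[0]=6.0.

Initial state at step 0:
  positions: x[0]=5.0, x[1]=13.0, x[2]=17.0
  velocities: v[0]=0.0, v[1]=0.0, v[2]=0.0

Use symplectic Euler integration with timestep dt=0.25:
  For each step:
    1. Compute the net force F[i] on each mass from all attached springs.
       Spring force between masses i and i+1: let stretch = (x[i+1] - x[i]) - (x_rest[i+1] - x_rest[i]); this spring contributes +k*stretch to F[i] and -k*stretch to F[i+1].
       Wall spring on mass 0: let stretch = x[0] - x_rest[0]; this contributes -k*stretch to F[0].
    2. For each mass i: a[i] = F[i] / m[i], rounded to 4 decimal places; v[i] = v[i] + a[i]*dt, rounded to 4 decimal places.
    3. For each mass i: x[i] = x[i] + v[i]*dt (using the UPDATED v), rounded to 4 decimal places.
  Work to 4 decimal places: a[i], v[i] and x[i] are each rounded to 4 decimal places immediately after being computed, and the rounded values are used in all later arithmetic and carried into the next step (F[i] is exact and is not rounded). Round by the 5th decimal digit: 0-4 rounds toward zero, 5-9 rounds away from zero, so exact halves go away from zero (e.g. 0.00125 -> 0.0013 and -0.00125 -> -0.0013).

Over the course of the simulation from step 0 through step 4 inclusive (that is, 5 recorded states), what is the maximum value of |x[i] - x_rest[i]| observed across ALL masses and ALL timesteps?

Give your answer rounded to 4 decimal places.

Step 0: x=[5.0000 13.0000 17.0000] v=[0.0000 0.0000 0.0000]
Step 1: x=[5.3750 12.7500 17.2500] v=[1.5000 -1.0000 1.0000]
Step 2: x=[6.0000 12.3203 17.6875] v=[2.5000 -1.7188 1.7500]
Step 3: x=[6.6651 11.8310 18.2041] v=[2.6602 -1.9571 2.0664]
Step 4: x=[7.1428 11.4172 18.6741] v=[1.9106 -1.6553 1.8799]
Max displacement = 1.1428

Answer: 1.1428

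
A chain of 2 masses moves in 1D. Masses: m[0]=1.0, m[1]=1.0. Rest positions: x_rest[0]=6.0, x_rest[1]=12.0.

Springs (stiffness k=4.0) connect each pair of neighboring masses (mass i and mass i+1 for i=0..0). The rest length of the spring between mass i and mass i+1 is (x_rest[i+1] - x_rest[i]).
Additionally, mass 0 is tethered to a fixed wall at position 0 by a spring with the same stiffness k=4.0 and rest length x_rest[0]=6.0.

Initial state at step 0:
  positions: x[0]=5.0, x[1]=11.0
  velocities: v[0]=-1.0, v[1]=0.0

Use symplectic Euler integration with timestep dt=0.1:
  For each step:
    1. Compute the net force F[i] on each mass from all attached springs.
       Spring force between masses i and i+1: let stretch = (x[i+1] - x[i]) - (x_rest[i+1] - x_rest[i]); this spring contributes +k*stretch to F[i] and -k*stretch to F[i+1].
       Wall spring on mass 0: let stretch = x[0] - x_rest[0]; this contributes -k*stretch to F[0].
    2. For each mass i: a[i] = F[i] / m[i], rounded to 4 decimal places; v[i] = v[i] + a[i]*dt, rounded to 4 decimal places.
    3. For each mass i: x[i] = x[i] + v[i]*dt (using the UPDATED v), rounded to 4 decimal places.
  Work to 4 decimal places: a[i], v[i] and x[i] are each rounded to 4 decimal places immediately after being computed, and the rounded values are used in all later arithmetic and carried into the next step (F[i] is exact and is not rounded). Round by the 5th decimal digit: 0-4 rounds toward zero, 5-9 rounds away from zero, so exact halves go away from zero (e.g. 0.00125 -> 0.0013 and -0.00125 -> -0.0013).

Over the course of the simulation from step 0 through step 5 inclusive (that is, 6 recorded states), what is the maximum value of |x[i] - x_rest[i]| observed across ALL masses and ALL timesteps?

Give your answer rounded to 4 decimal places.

Step 0: x=[5.0000 11.0000] v=[-1.0000 0.0000]
Step 1: x=[4.9400 11.0000] v=[-0.6000 0.0000]
Step 2: x=[4.9248 10.9976] v=[-0.1520 -0.0240]
Step 3: x=[4.9555 10.9923] v=[0.3072 -0.0531]
Step 4: x=[5.0295 10.9855] v=[0.7397 -0.0678]
Step 5: x=[5.1405 10.9805] v=[1.1103 -0.0502]
Max displacement = 1.0752

Answer: 1.0752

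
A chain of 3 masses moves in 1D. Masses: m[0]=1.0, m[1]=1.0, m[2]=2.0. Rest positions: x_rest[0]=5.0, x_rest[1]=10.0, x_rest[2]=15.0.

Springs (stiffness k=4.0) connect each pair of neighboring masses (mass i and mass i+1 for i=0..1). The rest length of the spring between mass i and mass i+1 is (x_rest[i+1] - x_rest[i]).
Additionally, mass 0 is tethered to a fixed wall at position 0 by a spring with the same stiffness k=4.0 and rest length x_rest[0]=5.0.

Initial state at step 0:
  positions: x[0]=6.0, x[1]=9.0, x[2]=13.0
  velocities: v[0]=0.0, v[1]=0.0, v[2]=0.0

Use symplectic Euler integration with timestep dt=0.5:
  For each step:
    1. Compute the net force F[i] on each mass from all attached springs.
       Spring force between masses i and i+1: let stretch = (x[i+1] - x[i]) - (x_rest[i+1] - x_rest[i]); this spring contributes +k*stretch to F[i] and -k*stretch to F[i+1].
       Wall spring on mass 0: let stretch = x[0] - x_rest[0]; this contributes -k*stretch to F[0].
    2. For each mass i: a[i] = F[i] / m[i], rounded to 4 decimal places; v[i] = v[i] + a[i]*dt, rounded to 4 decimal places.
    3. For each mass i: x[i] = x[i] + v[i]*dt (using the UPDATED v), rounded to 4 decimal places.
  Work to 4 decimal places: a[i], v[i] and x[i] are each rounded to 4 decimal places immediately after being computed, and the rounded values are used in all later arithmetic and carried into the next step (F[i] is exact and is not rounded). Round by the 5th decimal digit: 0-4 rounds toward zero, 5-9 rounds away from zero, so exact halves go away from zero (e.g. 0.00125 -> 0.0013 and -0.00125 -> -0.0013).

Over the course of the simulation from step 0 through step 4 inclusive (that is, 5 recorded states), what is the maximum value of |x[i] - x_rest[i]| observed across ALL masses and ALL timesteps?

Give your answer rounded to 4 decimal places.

Answer: 2.5000

Derivation:
Step 0: x=[6.0000 9.0000 13.0000] v=[0.0000 0.0000 0.0000]
Step 1: x=[3.0000 10.0000 13.5000] v=[-6.0000 2.0000 1.0000]
Step 2: x=[4.0000 7.5000 14.7500] v=[2.0000 -5.0000 2.5000]
Step 3: x=[4.5000 8.7500 14.8750] v=[1.0000 2.5000 0.2500]
Step 4: x=[4.7500 11.8750 14.4375] v=[0.5000 6.2500 -0.8750]
Max displacement = 2.5000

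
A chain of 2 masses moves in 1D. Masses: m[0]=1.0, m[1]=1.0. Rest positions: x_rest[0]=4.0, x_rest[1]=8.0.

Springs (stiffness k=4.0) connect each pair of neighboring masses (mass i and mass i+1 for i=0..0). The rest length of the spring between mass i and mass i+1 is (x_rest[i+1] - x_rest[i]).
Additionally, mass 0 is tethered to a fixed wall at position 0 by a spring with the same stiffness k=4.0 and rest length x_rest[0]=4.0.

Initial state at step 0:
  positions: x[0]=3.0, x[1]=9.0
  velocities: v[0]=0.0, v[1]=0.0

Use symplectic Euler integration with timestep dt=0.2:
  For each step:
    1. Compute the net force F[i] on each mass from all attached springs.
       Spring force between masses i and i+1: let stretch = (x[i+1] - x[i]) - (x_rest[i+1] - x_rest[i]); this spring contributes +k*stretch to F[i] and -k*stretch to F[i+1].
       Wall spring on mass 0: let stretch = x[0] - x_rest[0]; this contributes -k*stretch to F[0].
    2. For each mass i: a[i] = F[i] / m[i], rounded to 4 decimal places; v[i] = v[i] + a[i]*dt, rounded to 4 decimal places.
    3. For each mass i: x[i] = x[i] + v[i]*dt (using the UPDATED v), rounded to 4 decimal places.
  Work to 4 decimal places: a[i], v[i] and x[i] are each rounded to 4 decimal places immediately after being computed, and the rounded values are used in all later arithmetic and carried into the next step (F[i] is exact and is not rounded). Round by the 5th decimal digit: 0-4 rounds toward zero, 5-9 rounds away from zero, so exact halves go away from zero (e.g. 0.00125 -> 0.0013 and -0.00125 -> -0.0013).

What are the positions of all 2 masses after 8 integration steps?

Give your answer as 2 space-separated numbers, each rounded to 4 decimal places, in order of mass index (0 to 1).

Answer: 2.9508 8.4520

Derivation:
Step 0: x=[3.0000 9.0000] v=[0.0000 0.0000]
Step 1: x=[3.4800 8.6800] v=[2.4000 -1.6000]
Step 2: x=[4.2352 8.1680] v=[3.7760 -2.5600]
Step 3: x=[4.9420 7.6668] v=[3.5341 -2.5062]
Step 4: x=[5.2941 7.3696] v=[1.7603 -1.4860]
Step 5: x=[5.1312 7.3803] v=[-0.8146 0.0536]
Step 6: x=[4.5071 7.6712] v=[-3.1203 1.4543]
Step 7: x=[3.6682 8.0958] v=[-4.1947 2.1230]
Step 8: x=[2.9508 8.4520] v=[-3.5872 1.7809]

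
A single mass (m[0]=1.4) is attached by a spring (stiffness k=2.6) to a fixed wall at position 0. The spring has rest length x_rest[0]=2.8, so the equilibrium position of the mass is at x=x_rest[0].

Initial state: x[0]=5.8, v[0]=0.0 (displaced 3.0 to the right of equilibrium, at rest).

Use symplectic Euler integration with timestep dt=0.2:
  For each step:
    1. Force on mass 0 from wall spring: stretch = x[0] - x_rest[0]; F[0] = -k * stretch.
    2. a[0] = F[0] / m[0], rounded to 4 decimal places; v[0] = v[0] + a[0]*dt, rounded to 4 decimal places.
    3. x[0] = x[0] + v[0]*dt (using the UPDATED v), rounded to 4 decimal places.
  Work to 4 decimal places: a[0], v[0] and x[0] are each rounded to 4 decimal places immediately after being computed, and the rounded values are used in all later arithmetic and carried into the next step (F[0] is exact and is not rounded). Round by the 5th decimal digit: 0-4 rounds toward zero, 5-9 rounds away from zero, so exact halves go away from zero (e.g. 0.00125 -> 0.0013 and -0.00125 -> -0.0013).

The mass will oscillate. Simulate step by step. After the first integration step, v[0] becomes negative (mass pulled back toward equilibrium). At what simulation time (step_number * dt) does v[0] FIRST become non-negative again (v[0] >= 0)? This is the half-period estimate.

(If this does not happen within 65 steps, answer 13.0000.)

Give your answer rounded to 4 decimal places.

Answer: 2.4000

Derivation:
Step 0: x=[5.8000] v=[0.0000]
Step 1: x=[5.5771] v=[-1.1143]
Step 2: x=[5.1479] v=[-2.1458]
Step 3: x=[4.5443] v=[-3.0179]
Step 4: x=[3.8111] v=[-3.6658]
Step 5: x=[3.0028] v=[-4.0414]
Step 6: x=[2.1795] v=[-4.1167]
Step 7: x=[1.4023] v=[-3.8862]
Step 8: x=[0.7289] v=[-3.3671]
Step 9: x=[0.2093] v=[-2.5978]
Step 10: x=[-0.1178] v=[-1.6355]
Step 11: x=[-0.2281] v=[-0.5517]
Step 12: x=[-0.1135] v=[0.5730]
First v>=0 after going negative at step 12, time=2.4000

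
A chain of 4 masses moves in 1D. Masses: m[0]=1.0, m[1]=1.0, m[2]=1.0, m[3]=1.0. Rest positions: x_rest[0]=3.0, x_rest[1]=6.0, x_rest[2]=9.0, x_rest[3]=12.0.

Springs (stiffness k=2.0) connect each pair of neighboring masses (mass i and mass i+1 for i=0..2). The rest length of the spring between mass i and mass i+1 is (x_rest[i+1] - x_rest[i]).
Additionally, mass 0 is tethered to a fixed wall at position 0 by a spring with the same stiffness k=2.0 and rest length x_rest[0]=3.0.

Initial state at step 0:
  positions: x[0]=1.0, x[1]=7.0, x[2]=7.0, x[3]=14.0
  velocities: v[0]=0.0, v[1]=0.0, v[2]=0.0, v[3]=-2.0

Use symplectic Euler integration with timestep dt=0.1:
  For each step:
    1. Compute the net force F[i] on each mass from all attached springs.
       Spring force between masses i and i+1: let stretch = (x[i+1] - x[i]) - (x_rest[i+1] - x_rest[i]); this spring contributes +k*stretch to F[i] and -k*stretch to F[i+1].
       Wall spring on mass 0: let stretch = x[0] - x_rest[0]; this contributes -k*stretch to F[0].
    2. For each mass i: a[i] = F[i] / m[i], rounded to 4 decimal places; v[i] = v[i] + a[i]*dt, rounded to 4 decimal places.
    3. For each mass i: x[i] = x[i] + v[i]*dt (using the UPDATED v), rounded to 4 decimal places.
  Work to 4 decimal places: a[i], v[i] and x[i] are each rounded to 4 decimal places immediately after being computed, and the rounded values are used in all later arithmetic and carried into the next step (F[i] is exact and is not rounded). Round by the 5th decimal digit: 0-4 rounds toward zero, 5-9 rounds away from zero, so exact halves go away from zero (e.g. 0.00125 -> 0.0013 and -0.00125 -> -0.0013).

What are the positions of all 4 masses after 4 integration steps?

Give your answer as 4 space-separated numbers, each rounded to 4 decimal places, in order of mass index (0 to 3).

Step 0: x=[1.0000 7.0000 7.0000 14.0000] v=[0.0000 0.0000 0.0000 -2.0000]
Step 1: x=[1.1000 6.8800 7.1400 13.7200] v=[1.0000 -1.2000 1.4000 -2.8000]
Step 2: x=[1.2936 6.6496 7.4064 13.3684] v=[1.9360 -2.3040 2.6640 -3.5160]
Step 3: x=[1.5685 6.3272 7.7769 12.9576] v=[2.7485 -3.2238 3.7050 -4.1084]
Step 4: x=[1.9072 5.9386 8.2220 12.5032] v=[3.3865 -3.8856 4.4512 -4.5445]

Answer: 1.9072 5.9386 8.2220 12.5032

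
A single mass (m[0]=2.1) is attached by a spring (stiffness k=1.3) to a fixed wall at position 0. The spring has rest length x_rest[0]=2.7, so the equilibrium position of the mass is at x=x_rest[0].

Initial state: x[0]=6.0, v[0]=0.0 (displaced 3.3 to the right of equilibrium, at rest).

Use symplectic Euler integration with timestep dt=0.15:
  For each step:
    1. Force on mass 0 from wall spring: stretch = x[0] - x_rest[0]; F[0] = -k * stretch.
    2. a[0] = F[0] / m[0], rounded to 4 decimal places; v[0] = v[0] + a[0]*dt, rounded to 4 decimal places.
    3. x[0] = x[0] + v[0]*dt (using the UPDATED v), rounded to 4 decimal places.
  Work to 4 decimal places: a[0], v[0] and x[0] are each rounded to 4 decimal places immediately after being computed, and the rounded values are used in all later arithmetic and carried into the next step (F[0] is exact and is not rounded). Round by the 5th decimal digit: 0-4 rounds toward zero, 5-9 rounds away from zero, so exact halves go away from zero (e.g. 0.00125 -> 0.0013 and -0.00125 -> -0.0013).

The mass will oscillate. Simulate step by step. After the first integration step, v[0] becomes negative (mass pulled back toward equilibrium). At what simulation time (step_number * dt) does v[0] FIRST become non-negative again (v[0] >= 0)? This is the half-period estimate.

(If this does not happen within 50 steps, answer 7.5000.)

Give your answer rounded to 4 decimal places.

Step 0: x=[6.0000] v=[0.0000]
Step 1: x=[5.9540] v=[-0.3064]
Step 2: x=[5.8627] v=[-0.6086]
Step 3: x=[5.7274] v=[-0.9023]
Step 4: x=[5.5499] v=[-1.1834]
Step 5: x=[5.3327] v=[-1.4480]
Step 6: x=[5.0788] v=[-1.6925]
Step 7: x=[4.7918] v=[-1.9134]
Step 8: x=[4.4757] v=[-2.1076]
Step 9: x=[4.1348] v=[-2.2725]
Step 10: x=[3.7739] v=[-2.4057]
Step 11: x=[3.3981] v=[-2.5054]
Step 12: x=[3.0126] v=[-2.5702]
Step 13: x=[2.6227] v=[-2.5992]
Step 14: x=[2.2339] v=[-2.5920]
Step 15: x=[1.8516] v=[-2.5487]
Step 16: x=[1.4811] v=[-2.4699]
Step 17: x=[1.1276] v=[-2.3567]
Step 18: x=[0.7960] v=[-2.2107]
Step 19: x=[0.4909] v=[-2.0339]
Step 20: x=[0.2166] v=[-1.8288]
Step 21: x=[-0.0231] v=[-1.5982]
Step 22: x=[-0.2249] v=[-1.3453]
Step 23: x=[-0.3860] v=[-1.0737]
Step 24: x=[-0.5041] v=[-0.7871]
Step 25: x=[-0.5775] v=[-0.4896]
Step 26: x=[-0.6053] v=[-0.1853]
Step 27: x=[-0.5871] v=[0.1216]
First v>=0 after going negative at step 27, time=4.0500

Answer: 4.0500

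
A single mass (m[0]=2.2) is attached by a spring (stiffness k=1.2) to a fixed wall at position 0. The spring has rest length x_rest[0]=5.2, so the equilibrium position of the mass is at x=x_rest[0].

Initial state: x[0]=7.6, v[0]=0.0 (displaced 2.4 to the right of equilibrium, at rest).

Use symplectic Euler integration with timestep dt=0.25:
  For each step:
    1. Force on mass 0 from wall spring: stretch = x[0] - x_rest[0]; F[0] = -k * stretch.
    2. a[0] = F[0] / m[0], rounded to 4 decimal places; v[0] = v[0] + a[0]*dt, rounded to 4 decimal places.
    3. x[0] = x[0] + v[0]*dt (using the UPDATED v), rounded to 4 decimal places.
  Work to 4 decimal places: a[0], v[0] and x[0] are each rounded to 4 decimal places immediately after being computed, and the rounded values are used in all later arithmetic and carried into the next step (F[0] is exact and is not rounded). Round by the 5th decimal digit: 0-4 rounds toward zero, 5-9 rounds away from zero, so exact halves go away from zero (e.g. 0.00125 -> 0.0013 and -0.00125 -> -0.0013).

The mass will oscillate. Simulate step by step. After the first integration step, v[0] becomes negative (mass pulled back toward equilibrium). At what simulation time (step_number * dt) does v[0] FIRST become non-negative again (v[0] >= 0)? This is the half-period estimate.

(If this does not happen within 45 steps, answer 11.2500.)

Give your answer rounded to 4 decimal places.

Answer: 4.2500

Derivation:
Step 0: x=[7.6000] v=[0.0000]
Step 1: x=[7.5182] v=[-0.3273]
Step 2: x=[7.3574] v=[-0.6434]
Step 3: x=[7.1230] v=[-0.9376]
Step 4: x=[6.8231] v=[-1.1998]
Step 5: x=[6.4678] v=[-1.4211]
Step 6: x=[6.0693] v=[-1.5940]
Step 7: x=[5.6412] v=[-1.7126]
Step 8: x=[5.1980] v=[-1.7728]
Step 9: x=[4.7549] v=[-1.7725]
Step 10: x=[4.3270] v=[-1.7118]
Step 11: x=[3.9288] v=[-1.5928]
Step 12: x=[3.5739] v=[-1.4195]
Step 13: x=[3.2745] v=[-1.1978]
Step 14: x=[3.0407] v=[-0.9352]
Step 15: x=[2.8805] v=[-0.6408]
Step 16: x=[2.7994] v=[-0.3245]
Step 17: x=[2.8001] v=[0.0029]
First v>=0 after going negative at step 17, time=4.2500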